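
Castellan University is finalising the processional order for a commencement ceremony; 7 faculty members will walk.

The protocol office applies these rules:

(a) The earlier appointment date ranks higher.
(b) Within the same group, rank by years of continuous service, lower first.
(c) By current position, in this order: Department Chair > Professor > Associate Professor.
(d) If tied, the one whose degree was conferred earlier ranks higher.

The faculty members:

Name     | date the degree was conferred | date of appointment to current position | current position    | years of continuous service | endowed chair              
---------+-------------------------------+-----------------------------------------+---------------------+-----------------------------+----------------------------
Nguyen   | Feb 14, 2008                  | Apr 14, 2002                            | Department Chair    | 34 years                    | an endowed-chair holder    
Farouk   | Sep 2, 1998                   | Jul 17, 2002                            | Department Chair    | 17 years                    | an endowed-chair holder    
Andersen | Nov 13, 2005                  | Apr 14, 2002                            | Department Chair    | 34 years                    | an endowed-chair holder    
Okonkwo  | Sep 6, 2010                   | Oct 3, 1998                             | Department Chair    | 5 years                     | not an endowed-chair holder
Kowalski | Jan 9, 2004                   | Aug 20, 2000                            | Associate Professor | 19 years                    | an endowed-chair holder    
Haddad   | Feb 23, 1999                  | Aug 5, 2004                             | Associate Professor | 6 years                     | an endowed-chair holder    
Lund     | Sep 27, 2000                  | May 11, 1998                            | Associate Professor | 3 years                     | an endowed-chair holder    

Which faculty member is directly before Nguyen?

By date of appointment to current position (earlier first): Lund (May 11, 1998); then Okonkwo (Oct 3, 1998); then Kowalski (Aug 20, 2000); then Andersen and Nguyen (both Apr 14, 2002); then Farouk (Jul 17, 2002); then Haddad (Aug 5, 2004).
Andersen and Nguyen both have years of continuous service 34 years, so the next rule applies.
Andersen and Nguyen are each Department Chair, so the next rule applies.
Among Andersen and Nguyen, by date the degree was conferred (earlier first): Andersen (Nov 13, 2005) before Nguyen (Feb 14, 2008).
Order: Lund, Okonkwo, Kowalski, Andersen, Nguyen, Farouk, Haddad.

Andersen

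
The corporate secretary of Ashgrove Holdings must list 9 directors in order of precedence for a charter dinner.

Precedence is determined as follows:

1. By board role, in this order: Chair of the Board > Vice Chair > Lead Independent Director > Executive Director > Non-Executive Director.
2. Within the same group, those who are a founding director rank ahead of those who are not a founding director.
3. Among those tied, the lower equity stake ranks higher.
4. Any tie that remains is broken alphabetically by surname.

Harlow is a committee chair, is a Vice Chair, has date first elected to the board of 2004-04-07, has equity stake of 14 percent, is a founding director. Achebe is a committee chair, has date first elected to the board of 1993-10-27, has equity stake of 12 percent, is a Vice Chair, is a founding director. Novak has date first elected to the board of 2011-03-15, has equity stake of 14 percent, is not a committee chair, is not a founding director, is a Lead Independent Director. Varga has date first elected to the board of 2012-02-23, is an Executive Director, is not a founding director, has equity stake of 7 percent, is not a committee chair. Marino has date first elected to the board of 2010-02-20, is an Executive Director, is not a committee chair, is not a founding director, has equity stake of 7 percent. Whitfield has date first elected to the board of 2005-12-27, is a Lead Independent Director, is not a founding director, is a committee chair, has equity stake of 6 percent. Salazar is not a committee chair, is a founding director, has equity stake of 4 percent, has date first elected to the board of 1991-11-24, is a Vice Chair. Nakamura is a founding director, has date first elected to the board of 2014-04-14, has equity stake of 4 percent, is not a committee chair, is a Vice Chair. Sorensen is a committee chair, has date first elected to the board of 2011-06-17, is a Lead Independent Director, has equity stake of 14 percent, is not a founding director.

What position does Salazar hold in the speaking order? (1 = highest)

By board role: Nakamura, Salazar, Achebe and Harlow (Vice Chair); then Whitfield, Novak and Sorensen (Lead Independent Director); then Marino and Varga (Executive Director).
Nakamura, Salazar, Achebe and Harlow are each a founding director, so the next rule applies.
Among Nakamura, Salazar, Achebe and Harlow, by equity stake (lower first): Nakamura and Salazar (4 percent) before Achebe (12 percent) before Harlow (14 percent).
Among Nakamura and Salazar, alphabetically by surname: Nakamura before Salazar.
Whitfield, Novak and Sorensen are each not a founding director, so the next rule applies.
Among Whitfield, Novak and Sorensen, by equity stake (lower first): Whitfield (6 percent) before Novak and Sorensen (14 percent).
Among Novak and Sorensen, alphabetically by surname: Novak before Sorensen.
Marino and Varga are each not a founding director, so the next rule applies.
Marino and Varga both have equity stake 7 percent, so the next rule applies.
Among Marino and Varga, alphabetically by surname: Marino before Varga.
Order: Nakamura, Salazar, Achebe, Harlow, Whitfield, Novak, Sorensen, Marino, Varga. So position 2.

2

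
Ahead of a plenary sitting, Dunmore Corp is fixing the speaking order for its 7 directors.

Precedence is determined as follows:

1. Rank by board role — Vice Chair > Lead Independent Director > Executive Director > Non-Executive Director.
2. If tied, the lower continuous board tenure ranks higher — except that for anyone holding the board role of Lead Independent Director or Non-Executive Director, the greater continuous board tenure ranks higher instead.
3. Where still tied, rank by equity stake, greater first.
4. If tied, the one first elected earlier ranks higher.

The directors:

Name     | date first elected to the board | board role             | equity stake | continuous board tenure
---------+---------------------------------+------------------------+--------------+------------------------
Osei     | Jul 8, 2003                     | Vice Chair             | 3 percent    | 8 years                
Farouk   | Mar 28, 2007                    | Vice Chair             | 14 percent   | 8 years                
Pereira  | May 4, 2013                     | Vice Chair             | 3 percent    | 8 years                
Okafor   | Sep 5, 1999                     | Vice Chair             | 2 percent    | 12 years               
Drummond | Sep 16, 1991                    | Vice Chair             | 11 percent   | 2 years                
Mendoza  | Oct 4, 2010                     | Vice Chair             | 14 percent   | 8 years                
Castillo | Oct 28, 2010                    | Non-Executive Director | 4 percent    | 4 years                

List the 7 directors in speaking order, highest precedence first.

By board role: Drummond, Farouk, Mendoza, Osei, Pereira and Okafor (Vice Chair); then Castillo (Non-Executive Director).
Among Drummond, Farouk, Mendoza, Osei, Pereira and Okafor, by continuous board tenure (lower first): Drummond (2 years) before Farouk, Mendoza, Osei and Pereira (8 years) before Okafor (12 years).
Among Farouk, Mendoza, Osei and Pereira, by equity stake (higher first): Farouk and Mendoza (14 percent) before Osei and Pereira (3 percent).
Among Farouk and Mendoza, by date first elected to the board (earlier first): Farouk (Mar 28, 2007) before Mendoza (Oct 4, 2010).
Among Osei and Pereira, by date first elected to the board (earlier first): Osei (Jul 8, 2003) before Pereira (May 4, 2013).
Full order: Drummond, Farouk, Mendoza, Osei, Pereira, Okafor, Castillo.

Drummond, Farouk, Mendoza, Osei, Pereira, Okafor, Castillo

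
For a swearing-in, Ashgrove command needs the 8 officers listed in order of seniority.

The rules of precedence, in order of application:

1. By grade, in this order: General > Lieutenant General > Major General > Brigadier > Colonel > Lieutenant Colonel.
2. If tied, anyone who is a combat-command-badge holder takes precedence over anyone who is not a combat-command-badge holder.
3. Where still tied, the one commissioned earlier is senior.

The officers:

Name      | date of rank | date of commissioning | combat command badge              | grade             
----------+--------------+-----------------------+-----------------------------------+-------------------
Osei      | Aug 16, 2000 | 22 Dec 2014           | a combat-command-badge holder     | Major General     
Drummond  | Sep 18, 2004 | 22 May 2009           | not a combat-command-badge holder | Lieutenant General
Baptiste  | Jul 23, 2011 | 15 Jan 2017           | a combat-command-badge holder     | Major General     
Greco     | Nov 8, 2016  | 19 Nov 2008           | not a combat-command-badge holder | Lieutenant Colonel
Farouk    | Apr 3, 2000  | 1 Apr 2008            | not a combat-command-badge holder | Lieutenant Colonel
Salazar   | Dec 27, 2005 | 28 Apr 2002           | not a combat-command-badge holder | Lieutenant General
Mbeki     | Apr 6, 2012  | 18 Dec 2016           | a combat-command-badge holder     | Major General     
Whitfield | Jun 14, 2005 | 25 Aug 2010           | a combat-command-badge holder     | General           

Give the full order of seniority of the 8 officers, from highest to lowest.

By grade: Whitfield (General); then Salazar and Drummond (Lieutenant General); then Osei, Mbeki and Baptiste (Major General); then Farouk and Greco (Lieutenant Colonel).
Salazar and Drummond are each not a combat-command-badge holder, so the next rule applies.
Among Salazar and Drummond, by date of commissioning (earlier first): Salazar (28 Apr 2002) before Drummond (22 May 2009).
Osei, Mbeki and Baptiste are each a combat-command-badge holder, so the next rule applies.
Among Osei, Mbeki and Baptiste, by date of commissioning (earlier first): Osei (22 Dec 2014) before Mbeki (18 Dec 2016) before Baptiste (15 Jan 2017).
Farouk and Greco are each not a combat-command-badge holder, so the next rule applies.
Among Farouk and Greco, by date of commissioning (earlier first): Farouk (1 Apr 2008) before Greco (19 Nov 2008).
Full order: Whitfield, Salazar, Drummond, Osei, Mbeki, Baptiste, Farouk, Greco.

Whitfield, Salazar, Drummond, Osei, Mbeki, Baptiste, Farouk, Greco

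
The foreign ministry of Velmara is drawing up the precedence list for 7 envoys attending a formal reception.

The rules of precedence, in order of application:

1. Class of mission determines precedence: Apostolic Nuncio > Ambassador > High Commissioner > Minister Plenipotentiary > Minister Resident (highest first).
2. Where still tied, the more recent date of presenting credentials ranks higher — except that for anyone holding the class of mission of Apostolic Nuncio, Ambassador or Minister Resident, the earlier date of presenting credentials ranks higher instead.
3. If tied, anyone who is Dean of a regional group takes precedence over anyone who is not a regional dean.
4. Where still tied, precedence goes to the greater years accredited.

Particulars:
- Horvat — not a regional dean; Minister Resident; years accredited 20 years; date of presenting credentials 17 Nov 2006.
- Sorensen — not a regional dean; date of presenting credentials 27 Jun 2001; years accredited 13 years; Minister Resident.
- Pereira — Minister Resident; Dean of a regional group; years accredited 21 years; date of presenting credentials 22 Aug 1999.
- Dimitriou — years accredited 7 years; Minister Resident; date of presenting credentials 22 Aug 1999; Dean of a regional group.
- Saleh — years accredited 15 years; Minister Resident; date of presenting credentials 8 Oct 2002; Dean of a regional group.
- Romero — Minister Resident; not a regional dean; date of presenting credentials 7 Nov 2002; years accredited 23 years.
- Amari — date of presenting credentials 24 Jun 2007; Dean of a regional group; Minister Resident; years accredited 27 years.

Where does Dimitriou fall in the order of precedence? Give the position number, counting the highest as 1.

2

By class of mission: Pereira, Dimitriou, Sorensen, Saleh, Romero, Horvat and Amari (Minister Resident).
Among Pereira, Dimitriou, Sorensen, Saleh, Romero, Horvat and Amari, by date of presenting credentials (earlier first) (reversed rule for this group): Pereira and Dimitriou (22 Aug 1999) before Sorensen (27 Jun 2001) before Saleh (8 Oct 2002) before Romero (7 Nov 2002) before Horvat (17 Nov 2006) before Amari (24 Jun 2007).
Pereira and Dimitriou are each Dean of a regional group, so the next rule applies.
Among Pereira and Dimitriou, by years accredited (higher first): Pereira (21 years) before Dimitriou (7 years).
Order: Pereira, Dimitriou, Sorensen, Saleh, Romero, Horvat, Amari. So position 2.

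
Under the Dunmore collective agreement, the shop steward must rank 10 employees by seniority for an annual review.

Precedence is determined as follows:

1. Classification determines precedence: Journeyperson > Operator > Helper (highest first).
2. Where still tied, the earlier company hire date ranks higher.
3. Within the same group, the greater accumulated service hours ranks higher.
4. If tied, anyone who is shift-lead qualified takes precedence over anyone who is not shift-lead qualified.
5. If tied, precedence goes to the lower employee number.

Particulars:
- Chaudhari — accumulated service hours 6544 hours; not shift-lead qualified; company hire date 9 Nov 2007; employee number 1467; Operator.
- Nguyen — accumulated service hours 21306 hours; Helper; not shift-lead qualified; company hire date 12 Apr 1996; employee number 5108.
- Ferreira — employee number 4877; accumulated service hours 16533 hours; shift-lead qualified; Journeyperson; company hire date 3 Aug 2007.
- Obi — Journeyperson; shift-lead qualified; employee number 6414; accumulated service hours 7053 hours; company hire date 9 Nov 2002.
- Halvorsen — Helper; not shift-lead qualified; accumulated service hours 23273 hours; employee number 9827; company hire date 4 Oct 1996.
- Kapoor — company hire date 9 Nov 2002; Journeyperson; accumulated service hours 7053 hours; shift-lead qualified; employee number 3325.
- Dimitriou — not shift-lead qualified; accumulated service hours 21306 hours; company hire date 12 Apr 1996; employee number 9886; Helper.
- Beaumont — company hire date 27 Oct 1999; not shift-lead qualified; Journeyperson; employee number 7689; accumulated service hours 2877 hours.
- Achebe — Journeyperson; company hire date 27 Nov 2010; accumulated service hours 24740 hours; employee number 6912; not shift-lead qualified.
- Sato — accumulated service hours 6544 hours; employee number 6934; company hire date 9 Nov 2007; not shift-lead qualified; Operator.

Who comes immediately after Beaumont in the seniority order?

By classification: Beaumont, Kapoor, Obi, Ferreira and Achebe (Journeyperson); then Chaudhari and Sato (Operator); then Nguyen, Dimitriou and Halvorsen (Helper).
Among Beaumont, Kapoor, Obi, Ferreira and Achebe, by company hire date (earlier first): Beaumont (27 Oct 1999) before Kapoor and Obi (9 Nov 2002) before Ferreira (3 Aug 2007) before Achebe (27 Nov 2010).
Kapoor and Obi both have accumulated service hours 7053 hours, so the next rule applies.
Kapoor and Obi are each shift-lead qualified, so the next rule applies.
Among Kapoor and Obi, by employee number (lower first): Kapoor (3325) before Obi (6414).
Chaudhari and Sato both have company hire date 9 Nov 2007, so the next rule applies.
Chaudhari and Sato both have accumulated service hours 6544 hours, so the next rule applies.
Chaudhari and Sato are each not shift-lead qualified, so the next rule applies.
Among Chaudhari and Sato, by employee number (lower first): Chaudhari (1467) before Sato (6934).
Among Nguyen, Dimitriou and Halvorsen, by company hire date (earlier first): Nguyen and Dimitriou (12 Apr 1996) before Halvorsen (4 Oct 1996).
Nguyen and Dimitriou both have accumulated service hours 21306 hours, so the next rule applies.
Nguyen and Dimitriou are each not shift-lead qualified, so the next rule applies.
Among Nguyen and Dimitriou, by employee number (lower first): Nguyen (5108) before Dimitriou (9886).
Order: Beaumont, Kapoor, Obi, Ferreira, Achebe, Chaudhari, Sato, Nguyen, Dimitriou, Halvorsen.

Kapoor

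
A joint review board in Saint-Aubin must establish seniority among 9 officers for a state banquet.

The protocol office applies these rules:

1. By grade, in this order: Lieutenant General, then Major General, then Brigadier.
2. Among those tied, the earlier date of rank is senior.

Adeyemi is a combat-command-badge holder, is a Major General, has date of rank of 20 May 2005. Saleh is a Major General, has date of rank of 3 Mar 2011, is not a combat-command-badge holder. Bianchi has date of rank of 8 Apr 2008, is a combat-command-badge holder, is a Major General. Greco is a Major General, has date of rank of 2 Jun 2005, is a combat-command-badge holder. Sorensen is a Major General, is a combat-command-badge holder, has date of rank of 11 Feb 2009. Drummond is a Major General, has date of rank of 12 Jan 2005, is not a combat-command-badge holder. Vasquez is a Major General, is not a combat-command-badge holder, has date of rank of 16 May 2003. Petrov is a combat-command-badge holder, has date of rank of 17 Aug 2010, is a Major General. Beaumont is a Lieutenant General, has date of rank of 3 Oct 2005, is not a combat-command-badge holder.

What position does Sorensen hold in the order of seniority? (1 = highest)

7

By grade: Beaumont (Lieutenant General); then Vasquez, Drummond, Adeyemi, Greco, Bianchi, Sorensen, Petrov and Saleh (Major General).
Among Vasquez, Drummond, Adeyemi, Greco, Bianchi, Sorensen, Petrov and Saleh, by date of rank (earlier first): Vasquez (16 May 2003) before Drummond (12 Jan 2005) before Adeyemi (20 May 2005) before Greco (2 Jun 2005) before Bianchi (8 Apr 2008) before Sorensen (11 Feb 2009) before Petrov (17 Aug 2010) before Saleh (3 Mar 2011).
Order: Beaumont, Vasquez, Drummond, Adeyemi, Greco, Bianchi, Sorensen, Petrov, Saleh. So position 7.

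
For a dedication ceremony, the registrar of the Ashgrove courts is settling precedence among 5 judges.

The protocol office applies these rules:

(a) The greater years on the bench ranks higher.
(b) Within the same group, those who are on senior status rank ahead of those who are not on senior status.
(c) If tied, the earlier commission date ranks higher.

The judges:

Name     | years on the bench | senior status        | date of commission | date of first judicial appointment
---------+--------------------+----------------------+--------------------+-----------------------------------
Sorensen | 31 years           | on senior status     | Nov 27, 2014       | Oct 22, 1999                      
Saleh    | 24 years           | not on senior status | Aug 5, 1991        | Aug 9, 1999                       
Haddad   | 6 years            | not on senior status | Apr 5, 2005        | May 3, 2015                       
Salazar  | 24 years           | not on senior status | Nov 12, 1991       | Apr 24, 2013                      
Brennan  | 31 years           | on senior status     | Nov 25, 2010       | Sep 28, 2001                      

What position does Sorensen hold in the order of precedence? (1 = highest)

By years on the bench (higher first): Brennan and Sorensen (both 31 years); then Saleh and Salazar (both 24 years); then Haddad (6 years).
Brennan and Sorensen are each on senior status, so the next rule applies.
Among Brennan and Sorensen, by date of commission (earlier first): Brennan (Nov 25, 2010) before Sorensen (Nov 27, 2014).
Saleh and Salazar are each not on senior status, so the next rule applies.
Among Saleh and Salazar, by date of commission (earlier first): Saleh (Aug 5, 1991) before Salazar (Nov 12, 1991).
Order: Brennan, Sorensen, Saleh, Salazar, Haddad. So position 2.

2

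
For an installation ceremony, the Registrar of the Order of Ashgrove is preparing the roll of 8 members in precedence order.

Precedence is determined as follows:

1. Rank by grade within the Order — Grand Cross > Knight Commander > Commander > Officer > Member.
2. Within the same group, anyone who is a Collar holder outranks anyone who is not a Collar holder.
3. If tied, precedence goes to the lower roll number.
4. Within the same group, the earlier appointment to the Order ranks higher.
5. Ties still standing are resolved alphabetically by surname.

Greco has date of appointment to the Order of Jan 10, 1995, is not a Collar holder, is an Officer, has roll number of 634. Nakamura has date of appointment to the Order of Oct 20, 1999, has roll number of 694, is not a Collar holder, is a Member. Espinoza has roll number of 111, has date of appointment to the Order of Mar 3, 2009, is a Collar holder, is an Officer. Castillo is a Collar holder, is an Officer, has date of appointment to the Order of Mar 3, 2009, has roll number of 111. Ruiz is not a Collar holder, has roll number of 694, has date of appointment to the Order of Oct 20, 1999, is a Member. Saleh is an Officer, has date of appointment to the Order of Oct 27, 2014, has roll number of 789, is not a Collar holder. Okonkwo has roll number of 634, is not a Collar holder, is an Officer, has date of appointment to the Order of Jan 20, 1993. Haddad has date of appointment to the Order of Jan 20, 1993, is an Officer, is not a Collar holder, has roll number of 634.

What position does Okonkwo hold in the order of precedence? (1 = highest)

By grade within the Order: Castillo, Espinoza, Haddad, Okonkwo, Greco and Saleh (Officer); then Nakamura and Ruiz (Member).
Among Castillo, Espinoza, Haddad, Okonkwo, Greco and Saleh, a Collar holder before not a Collar holder: Castillo and Espinoza (a Collar holder) before Haddad, Okonkwo, Greco and Saleh (not a Collar holder).
Castillo and Espinoza both have roll number 111, so the next rule applies.
Castillo and Espinoza both have date of appointment to the Order Mar 3, 2009, so the next rule applies.
Among Castillo and Espinoza, alphabetically by surname: Castillo before Espinoza.
Among Haddad, Okonkwo, Greco and Saleh, by roll number (lower first): Haddad, Okonkwo and Greco (634) before Saleh (789).
Among Haddad, Okonkwo and Greco, by date of appointment to the Order (earlier first): Haddad and Okonkwo (Jan 20, 1993) before Greco (Jan 10, 1995).
Among Haddad and Okonkwo, alphabetically by surname: Haddad before Okonkwo.
Nakamura and Ruiz are each not a Collar holder, so the next rule applies.
Nakamura and Ruiz both have roll number 694, so the next rule applies.
Nakamura and Ruiz both have date of appointment to the Order Oct 20, 1999, so the next rule applies.
Among Nakamura and Ruiz, alphabetically by surname: Nakamura before Ruiz.
Order: Castillo, Espinoza, Haddad, Okonkwo, Greco, Saleh, Nakamura, Ruiz. So position 4.

4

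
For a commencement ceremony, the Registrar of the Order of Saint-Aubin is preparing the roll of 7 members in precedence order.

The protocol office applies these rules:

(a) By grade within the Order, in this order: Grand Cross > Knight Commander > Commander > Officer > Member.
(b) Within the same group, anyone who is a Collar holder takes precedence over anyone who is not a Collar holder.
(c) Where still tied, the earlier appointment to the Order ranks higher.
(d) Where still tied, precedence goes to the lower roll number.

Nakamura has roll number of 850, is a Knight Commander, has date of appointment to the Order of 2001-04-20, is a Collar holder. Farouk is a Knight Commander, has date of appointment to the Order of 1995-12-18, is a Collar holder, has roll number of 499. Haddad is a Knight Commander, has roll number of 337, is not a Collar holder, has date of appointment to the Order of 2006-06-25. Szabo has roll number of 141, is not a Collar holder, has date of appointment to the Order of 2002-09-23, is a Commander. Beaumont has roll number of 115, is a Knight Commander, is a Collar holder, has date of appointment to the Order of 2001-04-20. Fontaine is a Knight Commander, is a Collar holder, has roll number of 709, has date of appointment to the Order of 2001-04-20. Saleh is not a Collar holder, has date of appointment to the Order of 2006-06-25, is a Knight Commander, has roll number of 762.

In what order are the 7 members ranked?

By grade within the Order: Farouk, Beaumont, Fontaine, Nakamura, Haddad and Saleh (Knight Commander); then Szabo (Commander).
Among Farouk, Beaumont, Fontaine, Nakamura, Haddad and Saleh, a Collar holder before not a Collar holder: Farouk, Beaumont, Fontaine and Nakamura (a Collar holder) before Haddad and Saleh (not a Collar holder).
Among Farouk, Beaumont, Fontaine and Nakamura, by date of appointment to the Order (earlier first): Farouk (1995-12-18) before Beaumont, Fontaine and Nakamura (2001-04-20).
Among Beaumont, Fontaine and Nakamura, by roll number (lower first): Beaumont (115) before Fontaine (709) before Nakamura (850).
Haddad and Saleh both have date of appointment to the Order 2006-06-25, so the next rule applies.
Among Haddad and Saleh, by roll number (lower first): Haddad (337) before Saleh (762).
Full order: Farouk, Beaumont, Fontaine, Nakamura, Haddad, Saleh, Szabo.

Farouk, Beaumont, Fontaine, Nakamura, Haddad, Saleh, Szabo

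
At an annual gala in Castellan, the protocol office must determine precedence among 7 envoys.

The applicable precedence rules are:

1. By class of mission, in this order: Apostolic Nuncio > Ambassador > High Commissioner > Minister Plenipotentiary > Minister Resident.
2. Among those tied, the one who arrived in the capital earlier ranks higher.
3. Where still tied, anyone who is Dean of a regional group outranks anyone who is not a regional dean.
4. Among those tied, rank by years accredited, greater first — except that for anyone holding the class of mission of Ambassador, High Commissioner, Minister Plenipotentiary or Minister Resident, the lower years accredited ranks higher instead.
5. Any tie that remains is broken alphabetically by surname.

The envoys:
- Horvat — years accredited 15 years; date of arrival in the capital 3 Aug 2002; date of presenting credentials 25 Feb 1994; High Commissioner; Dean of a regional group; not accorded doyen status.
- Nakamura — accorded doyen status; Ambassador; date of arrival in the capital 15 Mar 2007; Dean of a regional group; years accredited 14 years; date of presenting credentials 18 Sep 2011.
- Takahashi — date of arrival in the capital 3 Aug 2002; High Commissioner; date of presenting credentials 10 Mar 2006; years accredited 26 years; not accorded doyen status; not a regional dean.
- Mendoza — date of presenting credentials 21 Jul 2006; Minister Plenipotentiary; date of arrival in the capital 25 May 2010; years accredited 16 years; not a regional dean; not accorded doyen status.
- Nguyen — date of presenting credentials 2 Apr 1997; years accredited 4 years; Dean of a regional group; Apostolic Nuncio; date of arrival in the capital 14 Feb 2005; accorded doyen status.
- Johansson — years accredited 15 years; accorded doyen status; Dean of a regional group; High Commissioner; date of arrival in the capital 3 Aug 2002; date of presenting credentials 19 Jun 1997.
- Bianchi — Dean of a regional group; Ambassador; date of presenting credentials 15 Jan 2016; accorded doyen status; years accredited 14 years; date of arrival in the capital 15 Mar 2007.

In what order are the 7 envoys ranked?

By class of mission: Nguyen (Apostolic Nuncio); then Bianchi and Nakamura (Ambassador); then Horvat, Johansson and Takahashi (High Commissioner); then Mendoza (Minister Plenipotentiary).
Bianchi and Nakamura both have date of arrival in the capital 15 Mar 2007, so the next rule applies.
Bianchi and Nakamura are each Dean of a regional group, so the next rule applies.
Bianchi and Nakamura both have years accredited 14 years, so the next rule applies.
Among Bianchi and Nakamura, alphabetically by surname: Bianchi before Nakamura.
Horvat, Johansson and Takahashi all have date of arrival in the capital 3 Aug 2002, so the next rule applies.
Among Horvat, Johansson and Takahashi, Dean of a regional group before not a regional dean: Horvat and Johansson (Dean of a regional group) before Takahashi (not a regional dean).
Horvat and Johansson both have years accredited 15 years, so the next rule applies.
Among Horvat and Johansson, alphabetically by surname: Horvat before Johansson.
Full order: Nguyen, Bianchi, Nakamura, Horvat, Johansson, Takahashi, Mendoza.

Nguyen, Bianchi, Nakamura, Horvat, Johansson, Takahashi, Mendoza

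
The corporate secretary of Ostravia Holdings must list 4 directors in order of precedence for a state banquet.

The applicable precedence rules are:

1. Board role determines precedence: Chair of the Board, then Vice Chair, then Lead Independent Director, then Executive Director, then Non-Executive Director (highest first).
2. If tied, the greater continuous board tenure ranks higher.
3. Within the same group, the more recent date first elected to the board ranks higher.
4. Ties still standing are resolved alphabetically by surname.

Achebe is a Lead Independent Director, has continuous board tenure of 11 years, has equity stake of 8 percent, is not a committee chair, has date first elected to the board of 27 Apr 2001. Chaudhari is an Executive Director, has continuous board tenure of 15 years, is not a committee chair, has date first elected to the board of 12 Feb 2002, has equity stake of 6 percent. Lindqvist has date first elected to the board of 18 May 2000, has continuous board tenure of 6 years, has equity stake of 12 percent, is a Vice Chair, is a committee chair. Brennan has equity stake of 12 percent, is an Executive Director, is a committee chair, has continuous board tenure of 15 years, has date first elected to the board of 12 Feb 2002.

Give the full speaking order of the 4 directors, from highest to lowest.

By board role: Lindqvist (Vice Chair); then Achebe (Lead Independent Director); then Brennan and Chaudhari (Executive Director).
Brennan and Chaudhari both have continuous board tenure 15 years, so the next rule applies.
Brennan and Chaudhari both have date first elected to the board 12 Feb 2002, so the next rule applies.
Among Brennan and Chaudhari, alphabetically by surname: Brennan before Chaudhari.
Full order: Lindqvist, Achebe, Brennan, Chaudhari.

Lindqvist, Achebe, Brennan, Chaudhari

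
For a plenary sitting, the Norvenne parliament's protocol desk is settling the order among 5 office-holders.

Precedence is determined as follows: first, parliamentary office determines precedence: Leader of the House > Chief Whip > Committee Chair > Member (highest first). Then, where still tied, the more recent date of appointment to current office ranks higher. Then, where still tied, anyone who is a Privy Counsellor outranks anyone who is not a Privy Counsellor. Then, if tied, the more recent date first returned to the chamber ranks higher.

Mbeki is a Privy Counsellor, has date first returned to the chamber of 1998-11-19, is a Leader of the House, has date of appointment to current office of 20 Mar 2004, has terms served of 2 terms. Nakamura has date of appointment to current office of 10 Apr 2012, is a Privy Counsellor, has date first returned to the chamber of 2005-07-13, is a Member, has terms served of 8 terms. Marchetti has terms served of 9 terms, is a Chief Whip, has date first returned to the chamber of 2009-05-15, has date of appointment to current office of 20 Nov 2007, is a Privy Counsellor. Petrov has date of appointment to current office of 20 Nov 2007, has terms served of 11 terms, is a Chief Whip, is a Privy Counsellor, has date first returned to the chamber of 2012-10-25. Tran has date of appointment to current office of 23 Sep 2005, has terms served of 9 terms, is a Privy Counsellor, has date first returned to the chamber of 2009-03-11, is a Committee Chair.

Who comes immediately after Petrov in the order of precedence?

Marchetti

By parliamentary office: Mbeki (Leader of the House); then Petrov and Marchetti (Chief Whip); then Tran (Committee Chair); then Nakamura (Member).
Petrov and Marchetti both have date of appointment to current office 20 Nov 2007, so the next rule applies.
Petrov and Marchetti are each a Privy Counsellor, so the next rule applies.
Among Petrov and Marchetti, by date first returned to the chamber (later first): Petrov (2012-10-25) before Marchetti (2009-05-15).
Order: Mbeki, Petrov, Marchetti, Tran, Nakamura.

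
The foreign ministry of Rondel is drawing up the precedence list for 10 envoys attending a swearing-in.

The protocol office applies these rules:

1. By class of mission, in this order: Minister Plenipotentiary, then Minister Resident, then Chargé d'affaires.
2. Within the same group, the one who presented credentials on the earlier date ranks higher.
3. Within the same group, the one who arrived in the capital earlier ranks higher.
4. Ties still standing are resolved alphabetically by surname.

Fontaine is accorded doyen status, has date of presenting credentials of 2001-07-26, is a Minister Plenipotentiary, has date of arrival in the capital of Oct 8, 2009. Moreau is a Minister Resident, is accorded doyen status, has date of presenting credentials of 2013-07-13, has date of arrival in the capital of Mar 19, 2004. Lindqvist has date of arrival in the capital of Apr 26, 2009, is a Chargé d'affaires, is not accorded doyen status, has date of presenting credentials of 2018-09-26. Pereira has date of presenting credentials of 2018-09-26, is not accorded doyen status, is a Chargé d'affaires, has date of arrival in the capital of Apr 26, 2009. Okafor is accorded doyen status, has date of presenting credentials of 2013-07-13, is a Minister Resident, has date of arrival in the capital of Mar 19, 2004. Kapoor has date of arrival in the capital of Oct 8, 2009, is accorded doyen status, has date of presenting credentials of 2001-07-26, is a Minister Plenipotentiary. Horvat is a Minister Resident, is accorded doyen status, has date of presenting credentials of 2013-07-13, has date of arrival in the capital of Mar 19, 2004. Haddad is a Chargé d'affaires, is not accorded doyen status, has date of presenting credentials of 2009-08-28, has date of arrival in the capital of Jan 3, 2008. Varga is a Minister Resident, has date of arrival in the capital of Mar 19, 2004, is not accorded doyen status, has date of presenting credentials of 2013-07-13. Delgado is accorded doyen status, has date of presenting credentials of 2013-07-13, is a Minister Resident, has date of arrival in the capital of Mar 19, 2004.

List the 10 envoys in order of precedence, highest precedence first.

Fontaine, Kapoor, Delgado, Horvat, Moreau, Okafor, Varga, Haddad, Lindqvist, Pereira

By class of mission: Fontaine and Kapoor (Minister Plenipotentiary); then Delgado, Horvat, Moreau, Okafor and Varga (Minister Resident); then Haddad, Lindqvist and Pereira (Chargé d'affaires).
Fontaine and Kapoor both have date of presenting credentials 2001-07-26, so the next rule applies.
Fontaine and Kapoor both have date of arrival in the capital Oct 8, 2009, so the next rule applies.
Among Fontaine and Kapoor, alphabetically by surname: Fontaine before Kapoor.
Delgado, Horvat, Moreau, Okafor and Varga all have date of presenting credentials 2013-07-13, so the next rule applies.
Delgado, Horvat, Moreau, Okafor and Varga all have date of arrival in the capital Mar 19, 2004, so the next rule applies.
Among Delgado, Horvat, Moreau, Okafor and Varga, alphabetically by surname: Delgado before Horvat before Moreau before Okafor before Varga.
Among Haddad, Lindqvist and Pereira, by date of presenting credentials (earlier first): Haddad (2009-08-28) before Lindqvist and Pereira (2018-09-26).
Lindqvist and Pereira both have date of arrival in the capital Apr 26, 2009, so the next rule applies.
Among Lindqvist and Pereira, alphabetically by surname: Lindqvist before Pereira.
Full order: Fontaine, Kapoor, Delgado, Horvat, Moreau, Okafor, Varga, Haddad, Lindqvist, Pereira.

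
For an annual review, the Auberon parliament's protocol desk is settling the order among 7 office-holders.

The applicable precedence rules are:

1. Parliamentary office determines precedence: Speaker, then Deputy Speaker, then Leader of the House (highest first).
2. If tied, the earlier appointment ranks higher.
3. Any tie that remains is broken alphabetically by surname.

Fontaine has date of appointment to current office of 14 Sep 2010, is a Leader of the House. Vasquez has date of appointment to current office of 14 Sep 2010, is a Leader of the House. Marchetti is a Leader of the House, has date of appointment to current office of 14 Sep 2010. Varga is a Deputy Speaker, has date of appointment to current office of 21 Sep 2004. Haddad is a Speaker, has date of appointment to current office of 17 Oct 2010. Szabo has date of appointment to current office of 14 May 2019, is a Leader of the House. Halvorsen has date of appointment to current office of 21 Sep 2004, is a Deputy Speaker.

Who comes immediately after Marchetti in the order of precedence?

Vasquez

By parliamentary office: Haddad (Speaker); then Halvorsen and Varga (Deputy Speaker); then Fontaine, Marchetti, Vasquez and Szabo (Leader of the House).
Halvorsen and Varga both have date of appointment to current office 21 Sep 2004, so the next rule applies.
Among Halvorsen and Varga, alphabetically by surname: Halvorsen before Varga.
Among Fontaine, Marchetti, Vasquez and Szabo, by date of appointment to current office (earlier first): Fontaine, Marchetti and Vasquez (14 Sep 2010) before Szabo (14 May 2019).
Among Fontaine, Marchetti and Vasquez, alphabetically by surname: Fontaine before Marchetti before Vasquez.
Order: Haddad, Halvorsen, Varga, Fontaine, Marchetti, Vasquez, Szabo.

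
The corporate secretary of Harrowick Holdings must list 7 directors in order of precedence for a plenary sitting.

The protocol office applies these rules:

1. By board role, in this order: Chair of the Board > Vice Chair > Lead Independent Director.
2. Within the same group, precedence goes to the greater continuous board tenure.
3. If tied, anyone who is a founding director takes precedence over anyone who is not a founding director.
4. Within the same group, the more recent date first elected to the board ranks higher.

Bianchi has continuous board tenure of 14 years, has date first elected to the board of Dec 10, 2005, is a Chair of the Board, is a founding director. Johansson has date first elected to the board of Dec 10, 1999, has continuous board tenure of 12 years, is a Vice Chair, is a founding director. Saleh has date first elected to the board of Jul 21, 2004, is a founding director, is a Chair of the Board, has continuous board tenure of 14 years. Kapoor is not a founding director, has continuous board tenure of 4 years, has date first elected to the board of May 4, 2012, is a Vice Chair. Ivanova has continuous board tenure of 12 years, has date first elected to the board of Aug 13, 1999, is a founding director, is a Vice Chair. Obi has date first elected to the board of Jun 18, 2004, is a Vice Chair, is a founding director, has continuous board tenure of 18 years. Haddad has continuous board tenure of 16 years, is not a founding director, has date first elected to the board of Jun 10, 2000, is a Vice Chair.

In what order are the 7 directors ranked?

By board role: Bianchi and Saleh (Chair of the Board); then Obi, Haddad, Johansson, Ivanova and Kapoor (Vice Chair).
Bianchi and Saleh both have continuous board tenure 14 years, so the next rule applies.
Bianchi and Saleh are each a founding director, so the next rule applies.
Among Bianchi and Saleh, by date first elected to the board (later first): Bianchi (Dec 10, 2005) before Saleh (Jul 21, 2004).
Among Obi, Haddad, Johansson, Ivanova and Kapoor, by continuous board tenure (higher first): Obi (18 years) before Haddad (16 years) before Johansson and Ivanova (12 years) before Kapoor (4 years).
Johansson and Ivanova are each a founding director, so the next rule applies.
Among Johansson and Ivanova, by date first elected to the board (later first): Johansson (Dec 10, 1999) before Ivanova (Aug 13, 1999).
Full order: Bianchi, Saleh, Obi, Haddad, Johansson, Ivanova, Kapoor.

Bianchi, Saleh, Obi, Haddad, Johansson, Ivanova, Kapoor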